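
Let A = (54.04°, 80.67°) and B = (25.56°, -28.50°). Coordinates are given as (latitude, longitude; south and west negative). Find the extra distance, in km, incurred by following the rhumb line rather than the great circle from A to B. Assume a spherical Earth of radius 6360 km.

741 km

Great circle: cos σ = sin φ₁ sin φ₂ + cos φ₁ cos φ₂ cos Δλ,  σ = 1.3946 rad → d_gc = 8869.7 km
Rhumb line: Δψ = -0.6637, q = Δφ/Δψ = 0.7490, d_rh = R√(Δφ²+q²Δλ²) = 9610.9 km
Excess = 9610.9 − 8869.7 = 741.2 ≈ 741 km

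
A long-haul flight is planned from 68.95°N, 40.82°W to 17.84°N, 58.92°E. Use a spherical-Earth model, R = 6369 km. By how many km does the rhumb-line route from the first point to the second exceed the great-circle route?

662 km

Great circle: cos σ = sin φ₁ sin φ₂ + cos φ₁ cos φ₂ cos Δλ,  σ = 1.3407 rad → d_gc = 8538.9 km
Rhumb line: Δψ = -1.3666, q = Δφ/Δψ = 0.6527, d_rh = R√(Δφ²+q²Δλ²) = 9200.6 km
Excess = 9200.6 − 8538.9 = 661.7 ≈ 662 km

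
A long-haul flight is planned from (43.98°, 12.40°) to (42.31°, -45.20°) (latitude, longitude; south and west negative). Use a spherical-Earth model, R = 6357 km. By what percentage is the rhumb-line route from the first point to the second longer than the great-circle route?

2.1%

Great circle: σ = 0.7188 rad → d_gc = Rσ = 4569.7 km
Rhumb: Δφ = -0.0291, Δλ = -1.0053, Δψ = -0.0400, q = Δφ/Δψ = 0.7296 → d_rh = R√(Δφ²+q²Δλ²) = 4666.1 km
Excess = (4666.1 − 4569.7) / 4569.7 = 96.4 / 4569.7 = 2.11% ≈ 2.1%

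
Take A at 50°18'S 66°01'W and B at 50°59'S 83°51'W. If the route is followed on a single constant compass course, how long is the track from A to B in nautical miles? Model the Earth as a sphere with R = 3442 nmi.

Rhumb course C = atan2(Δλ, Δψ) with Δψ = ln[tan(π/4+φ₂/2)/tan(π/4+φ₁/2)] = -0.0188, Δλ = -0.3113 → C = 266.54°
d = R·|Δφ| / |cos C| = 3442·0.01193 / 0.06031 = 681 nmi

681 nmi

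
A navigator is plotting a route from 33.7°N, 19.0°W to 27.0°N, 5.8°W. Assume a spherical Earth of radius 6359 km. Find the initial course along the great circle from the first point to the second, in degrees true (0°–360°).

N = sin Δλ·cos φ₂ = +0.2035;  D = cos φ₁ sin φ₂ − sin φ₁ cos φ₂ cos Δλ = -0.1036
initial course = atan2(N, D) = 116.99°

117.0°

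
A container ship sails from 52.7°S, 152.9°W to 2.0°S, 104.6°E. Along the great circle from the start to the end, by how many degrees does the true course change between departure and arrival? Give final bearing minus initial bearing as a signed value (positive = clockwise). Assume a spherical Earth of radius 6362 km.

+64.7°

Initial bearing θ₁ = atan2(sin Δλ cos φ₂, cos φ₁ sin φ₂ − sin φ₁ cos φ₂ cos Δλ) = 258.80°
Final bearing θ₂ = (initial bearing from the destination back to the start) + 180° = 323.50°
Δθ = θ₂ − θ₁ = +64.7°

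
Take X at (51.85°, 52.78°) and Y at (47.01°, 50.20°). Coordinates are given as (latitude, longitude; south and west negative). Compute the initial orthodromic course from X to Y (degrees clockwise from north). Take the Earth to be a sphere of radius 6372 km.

N = sin Δλ·cos φ₂ = -0.0307;  D = cos φ₁ sin φ₂ − sin φ₁ cos φ₂ cos Δλ = -0.0838
initial course = atan2(N, D) = 200.11°

200.1°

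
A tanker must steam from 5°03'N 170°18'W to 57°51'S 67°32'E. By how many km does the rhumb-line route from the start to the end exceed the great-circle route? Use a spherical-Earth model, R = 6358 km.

Great circle: cos σ = sin φ₁ sin φ₂ + cos φ₁ cos φ₂ cos Δλ,  σ = 1.9356 rad → d_gc = 12306.3 km
Rhumb line: Δψ = -1.3325, q = Δφ/Δψ = 0.8239, d_rh = R√(Δφ²+q²Δλ²) = 13170.7 km
Excess = 13170.7 − 12306.3 = 864.4 ≈ 864 km

864 km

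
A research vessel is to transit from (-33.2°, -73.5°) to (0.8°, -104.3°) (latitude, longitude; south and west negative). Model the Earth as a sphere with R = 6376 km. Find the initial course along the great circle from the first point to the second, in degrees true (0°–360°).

313.3°

N = sin Δλ·cos φ₂ = -0.5120;  D = cos φ₁ sin φ₂ − sin φ₁ cos φ₂ cos Δλ = +0.4820
initial course = atan2(N, D) = 313.27°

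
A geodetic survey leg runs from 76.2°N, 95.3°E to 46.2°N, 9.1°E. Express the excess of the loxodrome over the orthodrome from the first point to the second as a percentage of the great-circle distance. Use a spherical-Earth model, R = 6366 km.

7.8%

Great circle: σ = 0.7786 rad → d_gc = Rσ = 4956.8 km
Rhumb: Δφ = -0.5236, Δλ = -1.5045, Δψ = -1.2005, q = Δφ/Δψ = 0.4361 → d_rh = R√(Δφ²+q²Δλ²) = 5344.0 km
Excess = (5344.0 − 4956.8) / 4956.8 = 387.2 / 4956.8 = 7.81% ≈ 7.8%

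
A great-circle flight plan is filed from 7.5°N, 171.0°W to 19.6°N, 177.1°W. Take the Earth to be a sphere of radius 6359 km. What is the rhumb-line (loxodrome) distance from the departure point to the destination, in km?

1495 km

Δψ = ln[tan(π/4+φ₂/2)/tan(π/4+φ₁/2)] = +0.2177;  Δφ = +0.2112 rad,  Δλ = -0.1065 rad
q = Δφ/Δψ = 0.9701
d = R·√(Δφ² + q²Δλ²) = 6359·0.23509 = 1495 km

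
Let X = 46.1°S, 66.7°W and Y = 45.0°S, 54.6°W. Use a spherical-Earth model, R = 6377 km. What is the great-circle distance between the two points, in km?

cos σ = sin φ₁ sin φ₂ + cos φ₁ cos φ₂ cos Δλ
      = sin(-46.10°)sin(-45.00°) + cos(-46.10°)cos(-45.00°)cos(12.10°) = 0.9889
σ = 8.536° → d = Rσ = 6377·0.14898 = 950 km

950 km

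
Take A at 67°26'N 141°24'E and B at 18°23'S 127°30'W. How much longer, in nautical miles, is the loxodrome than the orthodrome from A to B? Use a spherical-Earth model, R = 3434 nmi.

218 nmi

Great circle: cos σ = sin φ₁ sin φ₂ + cos φ₁ cos φ₂ cos Δλ,  σ = 1.8736 rad → d_gc = 6434.0 nmi
Rhumb line: Δψ = -1.9384, q = Δφ/Δψ = 0.7727, d_rh = R√(Δφ²+q²Δλ²) = 6652.4 nmi
Excess = 6652.4 − 6434.0 = 218.4 ≈ 218 nmi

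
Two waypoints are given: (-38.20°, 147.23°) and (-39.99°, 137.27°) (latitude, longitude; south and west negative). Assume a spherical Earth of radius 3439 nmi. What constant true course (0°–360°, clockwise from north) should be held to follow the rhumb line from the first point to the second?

Meridional parts: M(φ₁)=-0.7224, M(φ₂)=-0.7627 → ΔM = -0.0403;  Δλ = -0.1738 rad
tan C = Δλ / ΔM = +4.3180 → C = 256.96°

257.0°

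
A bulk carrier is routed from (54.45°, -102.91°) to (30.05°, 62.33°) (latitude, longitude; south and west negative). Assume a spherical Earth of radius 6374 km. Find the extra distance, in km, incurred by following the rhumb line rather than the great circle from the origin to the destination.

3085 km

Great circle: cos σ = sin φ₁ sin φ₂ + cos φ₁ cos φ₂ cos Δλ,  σ = 1.6501 rad → d_gc = 10517.9 km
Rhumb line: Δψ = -0.5873, q = Δφ/Δψ = 0.7251, d_rh = R√(Δφ²+q²Δλ²) = 13603.1 km
Excess = 13603.1 − 10517.9 = 3085.2 ≈ 3085 km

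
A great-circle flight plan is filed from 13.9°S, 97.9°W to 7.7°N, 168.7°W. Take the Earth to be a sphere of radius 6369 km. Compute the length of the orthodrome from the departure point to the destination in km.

8169 km

cos σ = sin φ₁ sin φ₂ + cos φ₁ cos φ₂ cos Δλ
      = sin(-13.90°)sin(7.70°) + cos(-13.90°)cos(7.70°)cos(-70.80°) = 0.2842
σ = 73.491° → d = Rσ = 6369·1.28266 = 8169 km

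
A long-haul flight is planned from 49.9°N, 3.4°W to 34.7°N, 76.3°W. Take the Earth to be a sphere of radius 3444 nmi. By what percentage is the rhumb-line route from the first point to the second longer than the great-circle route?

3.4%

Great circle: σ = 0.9383 rad → d_gc = Rσ = 3231.5 nmi
Rhumb: Δφ = -0.2653, Δλ = -1.2723, Δψ = -0.3615, q = Δφ/Δψ = 0.7338 → d_rh = R√(Δφ²+q²Δλ²) = 3342.9 nmi
Excess = (3342.9 − 3231.5) / 3231.5 = 111.4 / 3231.5 = 3.447% ≈ 3.4%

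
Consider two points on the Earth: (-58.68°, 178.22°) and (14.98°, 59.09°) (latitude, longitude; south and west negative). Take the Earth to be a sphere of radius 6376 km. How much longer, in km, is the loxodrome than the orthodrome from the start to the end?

Great circle: cos σ = sin φ₁ sin φ₂ + cos φ₁ cos φ₂ cos Δλ,  σ = 2.0547 rad → d_gc = 13100.9 km
Rhumb line: Δψ = +1.5363, q = Δφ/Δψ = 0.8368, d_rh = R√(Δφ²+q²Δλ²) = 13793.9 km
Excess = 13793.9 − 13100.9 = 693.0 ≈ 693 km

693 km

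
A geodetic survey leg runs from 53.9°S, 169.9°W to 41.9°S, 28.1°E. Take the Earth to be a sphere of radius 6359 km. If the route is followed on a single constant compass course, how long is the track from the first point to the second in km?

Δψ = ln[tan(π/4+φ₂/2)/tan(π/4+φ₁/2)] = +0.3144;  Δφ = +0.2094 rad,  Δλ = -2.8274 rad
q = Δφ/Δψ = 0.6662
d = R·√(Δφ² + q²Δλ²) = 6359·1.89517 = 12051 km

12051 km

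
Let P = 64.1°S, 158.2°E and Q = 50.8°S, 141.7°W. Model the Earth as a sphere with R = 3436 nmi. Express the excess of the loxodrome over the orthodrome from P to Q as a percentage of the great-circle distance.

3.4%

Great circle: σ = 0.5832 rad → d_gc = Rσ = 2003.7 nmi
Rhumb: Δφ = +0.2321, Δλ = +1.0489, Δψ = +0.4373, q = Δφ/Δψ = 0.5308 → d_rh = R√(Δφ²+q²Δλ²) = 2072.7 nmi
Excess = (2072.7 − 2003.7) / 2003.7 = 69.0 / 2003.7 = 3.44% ≈ 3.4%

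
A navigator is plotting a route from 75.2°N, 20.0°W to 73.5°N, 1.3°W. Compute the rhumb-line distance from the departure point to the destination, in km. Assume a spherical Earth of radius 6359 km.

Δψ = ln[tan(π/4+φ₂/2)/tan(π/4+φ₁/2)] = -0.1101;  Δφ = -0.0297 rad,  Δλ = +0.3264 rad
q = Δφ/Δψ = 0.2695
d = R·√(Δφ² + q²Δλ²) = 6359·0.09283 = 590 km

590 km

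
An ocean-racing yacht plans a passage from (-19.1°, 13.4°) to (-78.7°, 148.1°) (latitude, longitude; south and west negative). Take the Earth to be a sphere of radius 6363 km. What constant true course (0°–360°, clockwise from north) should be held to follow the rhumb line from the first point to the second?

130.0°

Δψ = ln[tan(π/4+φ₂/2)/tan(π/4+φ₁/2)] = -1.9736
Δλ = +2.3510 rad (taken the short way round)
course = atan2(Δλ, Δψ) = 130.01°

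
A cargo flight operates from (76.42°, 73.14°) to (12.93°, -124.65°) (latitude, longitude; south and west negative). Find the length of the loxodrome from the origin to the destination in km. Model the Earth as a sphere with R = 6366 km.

Δψ = ln[tan(π/4+φ₂/2)/tan(π/4+φ₁/2)] = -1.9005;  Δφ = -1.1081 rad,  Δλ = +2.8311 rad
q = Δφ/Δψ = 0.5831
d = R·√(Δφ² + q²Δλ²) = 6366·1.98817 = 12657 km

12657 km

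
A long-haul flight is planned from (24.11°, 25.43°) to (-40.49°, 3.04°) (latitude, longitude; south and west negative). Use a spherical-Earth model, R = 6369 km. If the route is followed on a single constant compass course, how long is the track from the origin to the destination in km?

7547 km

Δψ = ln[tan(π/4+φ₂/2)/tan(π/4+φ₁/2)] = -1.2079;  Δφ = -1.1275 rad,  Δλ = -0.3908 rad
q = Δφ/Δψ = 0.9334
d = R·√(Δφ² + q²Δλ²) = 6369·1.18502 = 7547 km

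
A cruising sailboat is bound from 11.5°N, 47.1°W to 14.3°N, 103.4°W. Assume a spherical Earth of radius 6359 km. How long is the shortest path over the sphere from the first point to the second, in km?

6085 km

cos σ = sin φ₁ sin φ₂ + cos φ₁ cos φ₂ cos Δλ
      = sin(11.50°)sin(14.30°) + cos(11.50°)cos(14.30°)cos(-56.30°) = 0.5761
σ = 54.823° → d = Rσ = 6359·0.95684 = 6085 km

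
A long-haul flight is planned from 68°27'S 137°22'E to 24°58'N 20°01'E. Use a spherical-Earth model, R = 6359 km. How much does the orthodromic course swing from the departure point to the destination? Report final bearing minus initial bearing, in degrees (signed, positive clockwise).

+83.2°

At departure: θ₁ = atan2(sin Δλ cos φ₂, cos φ₁ sin φ₂ − sin φ₁ cos φ₂ cos Δλ) = 253.90°
At arrival: θ₂ = atan2(sin Δλ cos φ₁, −cos φ₂ sin φ₁ + sin φ₂ cos φ₁ cos Δλ) = 337.09°
Δθ = θ₂ − θ₁ = +83.2°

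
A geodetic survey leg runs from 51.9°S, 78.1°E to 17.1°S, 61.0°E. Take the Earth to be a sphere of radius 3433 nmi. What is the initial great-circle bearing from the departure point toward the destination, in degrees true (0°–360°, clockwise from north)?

θ = atan2( sin Δλ·cos φ₂ ,  cos φ₁ sin φ₂ − sin φ₁ cos φ₂ cos Δλ )
  = atan2(-0.2810, +0.5375) = 332.39°

332.4°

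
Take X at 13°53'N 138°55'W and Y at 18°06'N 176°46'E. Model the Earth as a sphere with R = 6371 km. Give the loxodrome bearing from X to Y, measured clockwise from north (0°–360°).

275.7°

Meridional parts: M(φ₁)=+0.2447, M(φ₂)=+0.3213 → ΔM = +0.0766;  Δλ = -0.7735 rad
tan C = Δλ / ΔM = -10.1005 → C = 275.65°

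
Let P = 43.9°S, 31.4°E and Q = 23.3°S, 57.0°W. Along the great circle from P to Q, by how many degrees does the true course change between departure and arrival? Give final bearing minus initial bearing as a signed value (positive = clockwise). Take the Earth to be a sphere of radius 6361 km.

+57.4°

At departure: θ₁ = atan2(sin Δλ cos φ₂, cos φ₁ sin φ₂ − sin φ₁ cos φ₂ cos Δλ) = 253.77°
At arrival: θ₂ = atan2(sin Δλ cos φ₁, −cos φ₂ sin φ₁ + sin φ₂ cos φ₁ cos Δλ) = 311.13°
Δθ = θ₂ − θ₁ = +57.4°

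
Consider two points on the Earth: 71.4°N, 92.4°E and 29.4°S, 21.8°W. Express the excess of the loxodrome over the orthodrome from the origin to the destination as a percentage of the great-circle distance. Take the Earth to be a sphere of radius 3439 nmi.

Great circle: σ = 2.1885 rad → d_gc = Rσ = 7526.3 nmi
Rhumb: Δφ = -1.7593, Δλ = -1.9932, Δψ = -2.3466, q = Δφ/Δψ = 0.7497 → d_rh = R√(Δφ²+q²Δλ²) = 7938.1 nmi
Excess = (7938.1 − 7526.3) / 7526.3 = 411.8 / 7526.3 = 5.47% ≈ 5.5%

5.5%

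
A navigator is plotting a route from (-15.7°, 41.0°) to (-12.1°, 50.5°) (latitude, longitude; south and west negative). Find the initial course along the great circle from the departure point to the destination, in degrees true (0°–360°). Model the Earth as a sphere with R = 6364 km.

69.9°

N = sin Δλ·cos φ₂ = +0.1614;  D = cos φ₁ sin φ₂ − sin φ₁ cos φ₂ cos Δλ = +0.0592
initial course = atan2(N, D) = 69.87°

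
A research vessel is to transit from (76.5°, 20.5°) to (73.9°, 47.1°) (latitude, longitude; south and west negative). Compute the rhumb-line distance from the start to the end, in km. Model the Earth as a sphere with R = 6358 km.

Δψ = ln[tan(π/4+φ₂/2)/tan(π/4+φ₁/2)] = -0.1781;  Δφ = -0.0454 rad,  Δλ = +0.4643 rad
q = Δφ/Δψ = 0.2548
d = R·√(Δφ² + q²Δλ²) = 6358·0.12670 = 806 km

806 km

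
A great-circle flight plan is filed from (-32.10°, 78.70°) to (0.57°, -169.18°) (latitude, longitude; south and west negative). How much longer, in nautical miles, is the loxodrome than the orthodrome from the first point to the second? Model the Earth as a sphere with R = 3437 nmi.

Great circle: cos σ = sin φ₁ sin φ₂ + cos φ₁ cos φ₂ cos Δλ,  σ = 1.9010 rad → d_gc = 6533.8 nmi
Rhumb line: Δψ = +0.6020, q = Δφ/Δψ = 0.9471, d_rh = R√(Δφ²+q²Δλ²) = 6664.7 nmi
Excess = 6664.7 − 6533.8 = 130.9 ≈ 131 nmi

131 nmi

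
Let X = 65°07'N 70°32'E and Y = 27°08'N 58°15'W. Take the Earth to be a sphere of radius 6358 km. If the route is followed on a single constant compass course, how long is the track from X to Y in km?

Δψ = ln[tan(π/4+φ₂/2)/tan(π/4+φ₁/2)] = -1.0190;  Δφ = -0.6629 rad,  Δλ = -2.2477 rad
q = Δφ/Δψ = 0.6506
d = R·√(Δφ² + q²Δλ²) = 6358·1.60560 = 10208 km

10208 km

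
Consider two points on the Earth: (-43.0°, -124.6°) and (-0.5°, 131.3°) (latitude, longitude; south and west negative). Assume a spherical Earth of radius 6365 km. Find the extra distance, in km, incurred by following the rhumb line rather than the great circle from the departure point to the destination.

Great circle: cos σ = sin φ₁ sin φ₂ + cos φ₁ cos φ₂ cos Δλ,  σ = 1.7439 rad → d_gc = 11099.7 km
Rhumb line: Δψ = +0.8241, q = Δφ/Δψ = 0.9001, d_rh = R√(Δφ²+q²Δλ²) = 11429.6 km
Excess = 11429.6 − 11099.7 = 329.9 ≈ 330 km

330 km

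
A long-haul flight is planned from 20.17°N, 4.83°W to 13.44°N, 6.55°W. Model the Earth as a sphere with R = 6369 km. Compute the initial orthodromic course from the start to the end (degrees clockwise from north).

θ = atan2( sin Δλ·cos φ₂ ,  cos φ₁ sin φ₂ − sin φ₁ cos φ₂ cos Δλ )
  = atan2(-0.0292, -0.1170) = 194.01°

194.0°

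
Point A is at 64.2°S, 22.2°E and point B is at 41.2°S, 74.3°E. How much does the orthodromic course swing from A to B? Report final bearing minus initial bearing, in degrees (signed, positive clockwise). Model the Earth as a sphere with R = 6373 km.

Initial bearing θ₁ = atan2(sin Δλ cos φ₂, cos φ₁ sin φ₂ − sin φ₁ cos φ₂ cos Δλ) = 77.70°
Final bearing θ₂ = (initial bearing from the destination back to the start) + 180° = 34.41°
Δθ = θ₂ − θ₁ = -43.3°

-43.3°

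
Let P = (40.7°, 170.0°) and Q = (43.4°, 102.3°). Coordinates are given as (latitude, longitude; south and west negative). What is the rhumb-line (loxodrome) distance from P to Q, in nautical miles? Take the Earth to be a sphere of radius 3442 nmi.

Rhumb course C = atan2(Δλ, Δψ) with Δψ = ln[tan(π/4+φ₂/2)/tan(π/4+φ₁/2)] = +0.0635, Δλ = -1.1816 → C = 273.08°
d = R·|Δφ| / |cos C| = 3442·0.04712 / 0.05364 = 3024 nmi

3024 nmi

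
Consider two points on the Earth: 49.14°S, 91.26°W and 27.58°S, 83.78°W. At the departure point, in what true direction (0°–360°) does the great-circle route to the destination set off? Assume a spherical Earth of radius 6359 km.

θ = atan2( sin Δλ·cos φ₂ ,  cos φ₁ sin φ₂ − sin φ₁ cos φ₂ cos Δλ )
  = atan2(+0.1154, +0.3618) = 17.69°

17.7°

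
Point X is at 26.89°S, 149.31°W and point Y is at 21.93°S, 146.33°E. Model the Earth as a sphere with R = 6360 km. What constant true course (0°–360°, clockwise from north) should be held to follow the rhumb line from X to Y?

274.8°

Meridional parts: M(φ₁)=-0.4876, M(φ₂)=-0.3925 → ΔM = +0.0951;  Δλ = -1.1233 rad
tan C = Δλ / ΔM = -11.8107 → C = 274.84°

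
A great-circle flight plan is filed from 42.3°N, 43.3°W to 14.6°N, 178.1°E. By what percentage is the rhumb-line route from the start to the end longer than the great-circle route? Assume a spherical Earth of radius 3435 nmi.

Great circle: σ = 1.9468 rad → d_gc = Rσ = 6687.4 nmi
Rhumb: Δφ = -0.4835, Δλ = -2.4190, Δψ = -0.5586, q = Δφ/Δψ = 0.8655 → d_rh = R√(Δφ²+q²Δλ²) = 7380.7 nmi
Excess = (7380.7 − 6687.4) / 6687.4 = 693.3 / 6687.4 = 10.37% ≈ 10.4%

10.4%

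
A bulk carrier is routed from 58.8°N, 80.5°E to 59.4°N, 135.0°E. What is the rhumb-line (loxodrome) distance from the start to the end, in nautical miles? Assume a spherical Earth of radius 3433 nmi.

Δψ = ln[tan(π/4+φ₂/2)/tan(π/4+φ₁/2)] = +0.0204;  Δφ = +0.0105 rad,  Δλ = +0.9512 rad
q = Δφ/Δψ = 0.5135
d = R·√(Δφ² + q²Δλ²) = 3433·0.48858 = 1677 nmi

1677 nmi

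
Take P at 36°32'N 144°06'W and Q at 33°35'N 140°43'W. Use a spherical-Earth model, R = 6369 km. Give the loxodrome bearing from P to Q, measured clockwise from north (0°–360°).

Meridional parts: M(φ₁)=+0.6858, M(φ₂)=+0.6229 → ΔM = -0.0629;  Δλ = +0.0591 rad
tan C = Δλ / ΔM = -0.9386 → C = 136.81°

136.8°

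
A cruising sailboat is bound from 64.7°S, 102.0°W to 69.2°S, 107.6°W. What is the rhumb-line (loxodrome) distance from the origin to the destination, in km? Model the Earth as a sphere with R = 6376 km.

557 km

Δψ = ln[tan(π/4+φ₂/2)/tan(π/4+φ₁/2)] = -0.2012;  Δφ = -0.0785 rad,  Δλ = -0.0977 rad
q = Δφ/Δψ = 0.3903
d = R·√(Δφ² + q²Δλ²) = 6376·0.08731 = 557 km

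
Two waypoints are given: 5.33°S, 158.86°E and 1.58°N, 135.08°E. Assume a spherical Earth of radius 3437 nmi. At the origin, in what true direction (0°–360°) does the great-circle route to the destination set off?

285.6°

θ = atan2( sin Δλ·cos φ₂ ,  cos φ₁ sin φ₂ − sin φ₁ cos φ₂ cos Δλ )
  = atan2(-0.4031, +0.1124) = 285.59°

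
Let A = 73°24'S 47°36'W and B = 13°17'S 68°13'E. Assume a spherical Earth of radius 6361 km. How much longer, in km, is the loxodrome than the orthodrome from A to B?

1041 km

Great circle: cos σ = sin φ₁ sin φ₂ + cos φ₁ cos φ₂ cos Δλ,  σ = 1.4715 rad → d_gc = 9360.4 km
Rhumb line: Δψ = +1.6910, q = Δφ/Δψ = 0.6205, d_rh = R√(Δφ²+q²Δλ²) = 10401.7 km
Excess = 10401.7 − 9360.4 = 1041.3 ≈ 1041 km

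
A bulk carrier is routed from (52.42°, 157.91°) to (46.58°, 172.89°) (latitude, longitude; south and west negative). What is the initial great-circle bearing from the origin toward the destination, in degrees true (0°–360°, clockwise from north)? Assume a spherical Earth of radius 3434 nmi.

θ = atan2( sin Δλ·cos φ₂ ,  cos φ₁ sin φ₂ − sin φ₁ cos φ₂ cos Δλ )
  = atan2(+0.1777, -0.0832) = 115.10°

115.1°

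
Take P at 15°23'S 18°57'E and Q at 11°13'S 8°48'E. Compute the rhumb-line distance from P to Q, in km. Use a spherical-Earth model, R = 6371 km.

1192 km

Δψ = ln[tan(π/4+φ₂/2)/tan(π/4+φ₁/2)] = +0.0747;  Δφ = +0.0727 rad,  Δλ = -0.1772 rad
q = Δφ/Δψ = 0.9729
d = R·√(Δφ² + q²Δλ²) = 6371·0.18707 = 1192 km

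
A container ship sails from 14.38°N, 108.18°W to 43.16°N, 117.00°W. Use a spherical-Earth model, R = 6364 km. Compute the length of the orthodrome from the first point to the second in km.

3305 km

cos σ = sin φ₁ sin φ₂ + cos φ₁ cos φ₂ cos Δλ
      = sin(14.38°)sin(43.16°) + cos(14.38°)cos(43.16°)cos(-8.82°) = 0.8681
σ = 29.759° → d = Rσ = 6364·0.51940 = 3305 km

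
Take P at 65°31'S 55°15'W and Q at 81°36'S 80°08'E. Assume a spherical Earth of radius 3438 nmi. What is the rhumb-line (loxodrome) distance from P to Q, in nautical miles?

Rhumb course C = atan2(Δλ, Δψ) with Δψ = ln[tan(π/4+φ₂/2)/tan(π/4+φ₁/2)] = -1.0833, Δλ = +2.3629 → C = 114.63°
d = R·|Δφ| / |cos C| = 3438·0.28071 / 0.41677 = 2316 nmi

2316 nmi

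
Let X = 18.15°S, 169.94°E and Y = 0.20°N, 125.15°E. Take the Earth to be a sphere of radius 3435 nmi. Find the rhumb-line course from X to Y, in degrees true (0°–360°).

Meridional parts: M(φ₁)=-0.3222, M(φ₂)=+0.0035 → ΔM = +0.3257;  Δλ = -0.7817 rad
tan C = Δλ / ΔM = -2.4001 → C = 292.62°

292.6°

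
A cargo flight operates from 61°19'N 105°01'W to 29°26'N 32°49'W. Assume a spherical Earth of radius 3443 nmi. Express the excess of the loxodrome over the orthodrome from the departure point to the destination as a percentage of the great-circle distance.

3.8%

Great circle: σ = 0.9777 rad → d_gc = Rσ = 3366.4 nmi
Rhumb: Δφ = -0.5565, Δλ = +1.2601, Δψ = -0.8259, q = Δφ/Δψ = 0.6737 → d_rh = R√(Δφ²+q²Δλ²) = 3495.0 nmi
Excess = (3495.0 − 3366.4) / 3366.4 = 128.6 / 3366.4 = 3.82% ≈ 3.8%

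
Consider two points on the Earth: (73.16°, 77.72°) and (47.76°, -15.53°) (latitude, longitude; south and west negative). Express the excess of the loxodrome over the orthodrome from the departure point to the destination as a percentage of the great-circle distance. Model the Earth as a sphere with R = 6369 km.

9.3%

Great circle: σ = 0.7988 rad → d_gc = Rσ = 5087.7 km
Rhumb: Δφ = -0.4433, Δλ = -1.6275, Δψ = -0.9592, q = Δφ/Δψ = 0.4622 → d_rh = R√(Δφ²+q²Δλ²) = 5561.0 km
Excess = (5561.0 − 5087.7) / 5087.7 = 473.3 / 5087.7 = 9.30% ≈ 9.3%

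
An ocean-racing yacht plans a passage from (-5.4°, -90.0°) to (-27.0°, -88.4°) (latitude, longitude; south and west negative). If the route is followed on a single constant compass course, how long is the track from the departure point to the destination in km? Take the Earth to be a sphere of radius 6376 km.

Rhumb course C = atan2(Δλ, Δψ) with Δψ = ln[tan(π/4+φ₂/2)/tan(π/4+φ₁/2)] = -0.3953, Δλ = +0.0279 → C = 175.96°
d = R·|Δφ| / |cos C| = 6376·0.37699 / 0.99751 = 2410 km

2410 km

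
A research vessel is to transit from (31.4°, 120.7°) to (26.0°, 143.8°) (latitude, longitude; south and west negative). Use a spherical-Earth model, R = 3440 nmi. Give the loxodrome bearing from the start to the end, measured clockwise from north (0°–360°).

Δψ = ln[tan(π/4+φ₂/2)/tan(π/4+φ₁/2)] = -0.1075
Δλ = +0.4032 rad (taken the short way round)
course = atan2(Δλ, Δψ) = 104.93°

104.9°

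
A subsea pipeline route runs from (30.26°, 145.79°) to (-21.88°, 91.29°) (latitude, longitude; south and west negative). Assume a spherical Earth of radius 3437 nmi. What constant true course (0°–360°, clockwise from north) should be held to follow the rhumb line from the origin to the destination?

Meridional parts: M(φ₁)=+0.5546, M(φ₂)=-0.3915 → ΔM = -0.9461;  Δλ = -0.9512 rad
tan C = Δλ / ΔM = +1.0054 → C = 225.16°

225.2°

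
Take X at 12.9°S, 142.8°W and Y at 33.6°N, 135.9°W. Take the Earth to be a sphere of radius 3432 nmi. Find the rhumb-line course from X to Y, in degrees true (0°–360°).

8.1°

Δψ = ln[tan(π/4+φ₂/2)/tan(π/4+φ₁/2)] = +0.8503
Δλ = +0.1204 rad (taken the short way round)
course = atan2(Δλ, Δψ) = 8.06°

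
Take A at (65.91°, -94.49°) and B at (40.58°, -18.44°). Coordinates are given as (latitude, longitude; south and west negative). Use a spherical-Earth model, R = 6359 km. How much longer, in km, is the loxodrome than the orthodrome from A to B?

279 km

Great circle: cos σ = sin φ₁ sin φ₂ + cos φ₁ cos φ₂ cos Δλ,  σ = 0.8385 rad → d_gc = 5331.9 km
Rhumb line: Δψ = -0.7685, q = Δφ/Δψ = 0.5753, d_rh = R√(Δφ²+q²Δλ²) = 5610.6 km
Excess = 5610.6 − 5331.9 = 278.7 ≈ 279 km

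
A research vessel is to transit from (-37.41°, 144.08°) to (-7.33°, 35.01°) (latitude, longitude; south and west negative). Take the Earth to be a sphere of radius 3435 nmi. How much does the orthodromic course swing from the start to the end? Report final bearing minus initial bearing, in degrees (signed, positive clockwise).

Initial bearing θ₁ = atan2(sin Δλ cos φ₂, cos φ₁ sin φ₂ − sin φ₁ cos φ₂ cos Δλ) = 252.35°
Final bearing θ₂ = (initial bearing from the destination back to the start) + 180° = 310.26°
Δθ = θ₂ − θ₁ = +57.9°

+57.9°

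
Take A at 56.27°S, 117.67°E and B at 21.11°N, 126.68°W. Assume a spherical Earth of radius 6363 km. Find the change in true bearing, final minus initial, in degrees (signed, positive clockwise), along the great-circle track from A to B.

-63.2°

At departure: θ₁ = atan2(sin Δλ cos φ₂, cos φ₁ sin φ₂ − sin φ₁ cos φ₂ cos Δλ) = 99.18°
At arrival: θ₂ = atan2(sin Δλ cos φ₁, −cos φ₂ sin φ₁ + sin φ₂ cos φ₁ cos Δλ) = 35.99°
Δθ = θ₂ − θ₁ = -63.2°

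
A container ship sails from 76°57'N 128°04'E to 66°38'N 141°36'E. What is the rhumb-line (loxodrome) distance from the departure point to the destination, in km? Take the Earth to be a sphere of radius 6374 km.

1236 km

Rhumb course C = atan2(Δλ, Δψ) with Δψ = ln[tan(π/4+φ₂/2)/tan(π/4+φ₁/2)] = -0.5922, Δλ = +0.2362 → C = 158.25°
d = R·|Δφ| / |cos C| = 6374·0.18006 / 0.92884 = 1236 km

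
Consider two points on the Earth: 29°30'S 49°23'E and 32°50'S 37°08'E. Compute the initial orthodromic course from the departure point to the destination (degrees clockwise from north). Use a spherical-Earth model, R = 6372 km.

249.2°

θ = atan2( sin Δλ·cos φ₂ ,  cos φ₁ sin φ₂ − sin φ₁ cos φ₂ cos Δλ )
  = atan2(-0.1783, -0.0676) = 249.24°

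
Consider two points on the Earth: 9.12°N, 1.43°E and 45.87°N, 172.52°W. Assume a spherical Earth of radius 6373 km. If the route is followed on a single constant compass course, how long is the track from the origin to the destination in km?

17192 km

Δψ = ln[tan(π/4+φ₂/2)/tan(π/4+φ₁/2)] = +0.7432;  Δφ = +0.6414 rad,  Δλ = -3.0360 rad
q = Δφ/Δψ = 0.8631
d = R·√(Δφ² + q²Δλ²) = 6373·2.69767 = 17192 km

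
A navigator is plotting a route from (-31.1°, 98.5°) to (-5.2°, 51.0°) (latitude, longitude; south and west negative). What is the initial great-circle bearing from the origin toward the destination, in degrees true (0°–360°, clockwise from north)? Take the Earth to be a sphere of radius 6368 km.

N = sin Δλ·cos φ₂ = -0.7342;  D = cos φ₁ sin φ₂ − sin φ₁ cos φ₂ cos Δλ = +0.2699
initial course = atan2(N, D) = 290.18°

290.2°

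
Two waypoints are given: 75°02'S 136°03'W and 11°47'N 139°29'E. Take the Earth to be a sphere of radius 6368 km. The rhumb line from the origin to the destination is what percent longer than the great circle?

4.0%

Great circle: σ = 1.7446 rad → d_gc = Rσ = 11109.5 km
Rhumb: Δφ = +1.5152, Δλ = -1.4742, Δψ = +2.2370, q = Δφ/Δψ = 0.6774 → d_rh = R√(Δφ²+q²Δλ²) = 11556.0 km
Excess = (11556.0 − 11109.5) / 11109.5 = 446.5 / 11109.5 = 4.02% ≈ 4.0%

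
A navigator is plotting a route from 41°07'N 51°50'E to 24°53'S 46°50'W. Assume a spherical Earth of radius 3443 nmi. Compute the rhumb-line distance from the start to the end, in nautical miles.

Rhumb course C = atan2(Δλ, Δψ) with Δψ = ln[tan(π/4+φ₂/2)/tan(π/4+φ₁/2)] = -1.2372, Δλ = -1.7221 → C = 234.31°
d = R·|Δφ| / |cos C| = 3443·1.15192 / 0.58347 = 6797 nmi

6797 nmi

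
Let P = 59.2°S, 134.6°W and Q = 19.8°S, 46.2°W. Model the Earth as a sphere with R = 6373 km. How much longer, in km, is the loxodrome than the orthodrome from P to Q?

405 km

Great circle: cos σ = sin φ₁ sin φ₂ + cos φ₁ cos φ₂ cos Δλ,  σ = 1.2615 rad → d_gc = 8039.4 km
Rhumb line: Δψ = +0.9367, q = Δφ/Δψ = 0.7341, d_rh = R√(Δφ²+q²Δλ²) = 8444.7 km
Excess = 8444.7 − 8039.4 = 405.3 ≈ 405 km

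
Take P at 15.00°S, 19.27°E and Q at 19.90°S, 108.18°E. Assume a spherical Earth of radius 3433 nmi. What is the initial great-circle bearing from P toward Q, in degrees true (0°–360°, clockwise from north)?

θ = atan2( sin Δλ·cos φ₂ ,  cos φ₁ sin φ₂ − sin φ₁ cos φ₂ cos Δλ )
  = atan2(+0.9401, -0.3242) = 109.02°

109.0°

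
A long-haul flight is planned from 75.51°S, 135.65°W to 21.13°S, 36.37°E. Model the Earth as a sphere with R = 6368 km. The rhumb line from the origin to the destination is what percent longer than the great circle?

Great circle: σ = 1.4526 rad → d_gc = Rσ = 9250.4 km
Rhumb: Δφ = +0.9491, Δλ = +3.0023, Δψ = +1.6851, q = Δφ/Δψ = 0.5632 → d_rh = R√(Δφ²+q²Δλ²) = 12348.4 km
Excess = (12348.4 − 9250.4) / 9250.4 = 3098.0 / 9250.4 = 33.49% ≈ 33.5%

33.5%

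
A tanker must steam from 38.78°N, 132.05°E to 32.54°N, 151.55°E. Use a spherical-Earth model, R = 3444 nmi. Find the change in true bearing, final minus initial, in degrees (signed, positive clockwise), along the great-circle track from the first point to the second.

+11.5°

Initial bearing θ₁ = atan2(sin Δλ cos φ₂, cos φ₁ sin φ₂ − sin φ₁ cos φ₂ cos Δλ) = 105.57°
Final bearing θ₂ = (initial bearing from the destination back to the start) + 180° = 117.03°
Δθ = θ₂ − θ₁ = +11.5°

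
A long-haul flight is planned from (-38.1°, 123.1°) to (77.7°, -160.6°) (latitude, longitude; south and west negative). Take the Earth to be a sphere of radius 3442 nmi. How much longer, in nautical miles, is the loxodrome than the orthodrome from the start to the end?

Great circle: cos σ = sin φ₁ sin φ₂ + cos φ₁ cos φ₂ cos Δλ,  σ = 2.1690 rad → d_gc = 7465.7 nmi
Rhumb line: Δψ = +2.9481, q = Δφ/Δψ = 0.6856, d_rh = R√(Δφ²+q²Δλ²) = 7633.4 nmi
Excess = 7633.4 − 7465.7 = 167.7 ≈ 168 nmi

168 nmi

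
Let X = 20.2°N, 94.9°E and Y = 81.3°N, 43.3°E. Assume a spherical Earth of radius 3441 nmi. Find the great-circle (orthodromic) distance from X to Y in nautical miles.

Haversine: a = sin²(Δφ/2)+cos φ₁ cos φ₂ sin²(Δλ/2) = 0.28525;  σ = 2·atan2(√a,√(1−a))
σ = 64.564° → d = Rσ = 3441·1.12686 = 3878 nmi

3878 nmi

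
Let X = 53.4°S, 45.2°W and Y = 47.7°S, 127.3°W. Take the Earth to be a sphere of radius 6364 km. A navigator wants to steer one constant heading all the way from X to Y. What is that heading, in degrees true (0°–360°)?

Δψ = ln[tan(π/4+φ₂/2)/tan(π/4+φ₁/2)] = +0.1568
Δλ = -1.4329 rad (taken the short way round)
course = atan2(Δλ, Δψ) = 276.25°

276.2°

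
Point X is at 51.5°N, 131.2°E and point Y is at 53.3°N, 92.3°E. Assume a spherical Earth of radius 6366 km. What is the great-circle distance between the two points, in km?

2612 km

cos σ = sin φ₁ sin φ₂ + cos φ₁ cos φ₂ cos Δλ
      = sin(51.50°)sin(53.30°) + cos(51.50°)cos(53.30°)cos(-38.90°) = 0.9170
σ = 23.508° → d = Rσ = 6366·0.41029 = 2612 km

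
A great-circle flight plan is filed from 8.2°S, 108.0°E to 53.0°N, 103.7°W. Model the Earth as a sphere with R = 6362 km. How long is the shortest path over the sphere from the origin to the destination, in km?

14254 km

cos σ = sin φ₁ sin φ₂ + cos φ₁ cos φ₂ cos Δλ
      = sin(-8.20°)sin(53.00°) + cos(-8.20°)cos(53.00°)cos(148.30°) = -0.6207
σ = 128.368° → d = Rσ = 6362·2.24044 = 14254 km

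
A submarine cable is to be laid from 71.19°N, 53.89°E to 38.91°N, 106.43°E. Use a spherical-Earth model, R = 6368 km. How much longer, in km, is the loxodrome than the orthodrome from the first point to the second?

Great circle: cos σ = sin φ₁ sin φ₂ + cos φ₁ cos φ₂ cos Δλ,  σ = 0.7270 rad → d_gc = 4629.7 km
Rhumb line: Δψ = -1.0597, q = Δφ/Δψ = 0.5317, d_rh = R√(Δφ²+q²Δλ²) = 4744.5 km
Excess = 4744.5 − 4629.7 = 114.8 ≈ 115 km

115 km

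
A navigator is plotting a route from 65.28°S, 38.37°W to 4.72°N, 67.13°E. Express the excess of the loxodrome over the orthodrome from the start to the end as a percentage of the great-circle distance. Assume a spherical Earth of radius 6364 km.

Great circle: σ = 1.7580 rad → d_gc = Rσ = 11188.0 km
Rhumb: Δφ = +1.2217, Δλ = +1.8413, Δψ = +1.6006, q = Δφ/Δψ = 0.7633 → d_rh = R√(Δφ²+q²Δλ²) = 11851.6 km
Excess = (11851.6 − 11188.0) / 11188.0 = 663.6 / 11188.0 = 5.93% ≈ 5.9%

5.9%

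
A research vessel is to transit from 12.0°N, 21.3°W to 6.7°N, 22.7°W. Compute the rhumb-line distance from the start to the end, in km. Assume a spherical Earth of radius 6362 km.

608 km

Δψ = ln[tan(π/4+φ₂/2)/tan(π/4+φ₁/2)] = -0.0938;  Δφ = -0.0925 rad,  Δλ = -0.0244 rad
q = Δφ/Δψ = 0.9863
d = R·√(Δφ² + q²Δλ²) = 6362·0.09559 = 608 km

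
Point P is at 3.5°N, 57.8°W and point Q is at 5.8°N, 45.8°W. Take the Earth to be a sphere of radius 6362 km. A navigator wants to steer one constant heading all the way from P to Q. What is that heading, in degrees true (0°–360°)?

79.1°

Meridional parts: M(φ₁)=+0.0611, M(φ₂)=+0.1014 → ΔM = +0.0403;  Δλ = +0.2094 rad
tan C = Δλ / ΔM = +5.1999 → C = 79.11°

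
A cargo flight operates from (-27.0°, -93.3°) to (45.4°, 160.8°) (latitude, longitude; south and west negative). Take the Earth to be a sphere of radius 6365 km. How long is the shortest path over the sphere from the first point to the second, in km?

13292 km

Haversine: a = sin²(Δφ/2)+cos φ₁ cos φ₂ sin²(Δλ/2) = 0.74732;  σ = 2·atan2(√a,√(1−a))
σ = 119.647° → d = Rσ = 6365·2.08823 = 13292 km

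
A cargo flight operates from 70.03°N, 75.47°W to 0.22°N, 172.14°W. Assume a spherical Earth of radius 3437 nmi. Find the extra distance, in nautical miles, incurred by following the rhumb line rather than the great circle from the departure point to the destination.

Great circle: cos σ = sin φ₁ sin φ₂ + cos φ₁ cos φ₂ cos Δλ,  σ = 1.6069 rad → d_gc = 5522.8 nmi
Rhumb line: Δψ = -1.7331, q = Δφ/Δψ = 0.7030, d_rh = R√(Δφ²+q²Δλ²) = 5844.4 nmi
Excess = 5844.4 − 5522.8 = 321.6 ≈ 322 nmi

322 nmi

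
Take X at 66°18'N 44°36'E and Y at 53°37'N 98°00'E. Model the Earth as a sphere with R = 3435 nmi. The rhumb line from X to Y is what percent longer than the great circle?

2.8%

Great circle: σ = 0.4963 rad → d_gc = Rσ = 1705.0 nmi
Rhumb: Δφ = -0.2214, Δλ = +0.9320, Δψ = -0.4486, q = Δφ/Δψ = 0.4934 → d_rh = R√(Δφ²+q²Δλ²) = 1753.1 nmi
Excess = (1753.1 − 1705.0) / 1705.0 = 48.1 / 1705.0 = 2.82% ≈ 2.8%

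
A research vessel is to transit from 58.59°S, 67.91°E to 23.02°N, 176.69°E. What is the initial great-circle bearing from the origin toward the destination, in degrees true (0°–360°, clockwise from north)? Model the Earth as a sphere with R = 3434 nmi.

N = sin Δλ·cos φ₂ = +0.8714;  D = cos φ₁ sin φ₂ − sin φ₁ cos φ₂ cos Δλ = -0.0491
initial course = atan2(N, D) = 93.22°

93.2°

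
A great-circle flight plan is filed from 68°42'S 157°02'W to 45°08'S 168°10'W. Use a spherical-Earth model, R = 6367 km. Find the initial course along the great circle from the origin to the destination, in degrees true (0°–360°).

N = sin Δλ·cos φ₂ = -0.1362;  D = cos φ₁ sin φ₂ − sin φ₁ cos φ₂ cos Δλ = +0.3874
initial course = atan2(N, D) = 340.63°

340.6°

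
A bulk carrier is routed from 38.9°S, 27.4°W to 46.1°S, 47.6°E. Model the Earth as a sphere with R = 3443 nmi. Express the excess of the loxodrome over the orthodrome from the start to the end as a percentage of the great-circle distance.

Great circle: σ = 0.9371 rad → d_gc = Rσ = 3226.4 nmi
Rhumb: Δφ = -0.1257, Δλ = +1.3090, Δψ = -0.1707, q = Δφ/Δψ = 0.7360 → d_rh = R√(Δφ²+q²Δλ²) = 3345.0 nmi
Excess = (3345.0 − 3226.4) / 3226.4 = 118.6 / 3226.4 = 3.68% ≈ 3.7%

3.7%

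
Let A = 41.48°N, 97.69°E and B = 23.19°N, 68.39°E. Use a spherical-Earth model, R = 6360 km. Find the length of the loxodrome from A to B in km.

3400 km

Δψ = ln[tan(π/4+φ₂/2)/tan(π/4+φ₁/2)] = -0.3807;  Δφ = -0.3192 rad,  Δλ = -0.5114 rad
q = Δφ/Δψ = 0.8384
d = R·√(Δφ² + q²Δλ²) = 6360·0.53454 = 3400 km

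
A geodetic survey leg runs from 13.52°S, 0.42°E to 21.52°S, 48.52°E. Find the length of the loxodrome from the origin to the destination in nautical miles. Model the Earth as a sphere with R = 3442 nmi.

2794 nmi

Rhumb course C = atan2(Δλ, Δψ) with Δψ = ln[tan(π/4+φ₂/2)/tan(π/4+φ₁/2)] = -0.1466, Δλ = +0.8395 → C = 99.90°
d = R·|Δφ| / |cos C| = 3442·0.13963 / 0.17198 = 2794 nmi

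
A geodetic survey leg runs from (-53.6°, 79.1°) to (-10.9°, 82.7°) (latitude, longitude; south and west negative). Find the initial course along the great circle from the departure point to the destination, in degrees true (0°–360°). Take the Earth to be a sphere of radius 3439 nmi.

θ = atan2( sin Δλ·cos φ₂ ,  cos φ₁ sin φ₂ − sin φ₁ cos φ₂ cos Δλ )
  = atan2(+0.0617, +0.6766) = 5.21°

5.2°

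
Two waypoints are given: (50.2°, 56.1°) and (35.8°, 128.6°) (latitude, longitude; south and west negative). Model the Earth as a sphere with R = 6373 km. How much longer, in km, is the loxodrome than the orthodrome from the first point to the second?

205 km

Great circle: cos σ = sin φ₁ sin φ₂ + cos φ₁ cos φ₂ cos Δλ,  σ = 0.9204 rad → d_gc = 5865.5 km
Rhumb line: Δψ = -0.3462, q = Δφ/Δψ = 0.7260, d_rh = R√(Δφ²+q²Δλ²) = 6070.1 km
Excess = 6070.1 − 5865.5 = 204.6 ≈ 205 km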